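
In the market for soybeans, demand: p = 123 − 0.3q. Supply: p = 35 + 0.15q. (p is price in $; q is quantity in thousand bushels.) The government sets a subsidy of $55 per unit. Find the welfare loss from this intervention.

Competitive equilibrium: 123 − 0.3q = 35 + 0.15q → q* = 195.5556, p* = 64.3333.
The subsidy lowers effective supply by 55: p = 0.15q − 20.
New quantity: 123 − 0.3q = 0.15q − 20 → q' = 317.7778.
Overproduction Δq = 317.7778 − 195.5556 = 122.2222; wedge = subsidy = 55.
DWL = ½ × 122.2222 × 55 = $3361.11 thousand.

$3361.11 thousand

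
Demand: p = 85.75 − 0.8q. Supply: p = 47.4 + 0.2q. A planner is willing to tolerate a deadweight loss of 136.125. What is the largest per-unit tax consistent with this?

16.5

Competitive equilibrium: 85.75 − 0.8q = 47.4 + 0.2q → q* = 38.35, p* = 55.07.
A tax t gives Δq = t/1 and wedge t, so DWL = t²/2.
t²/2 = 136.125 → t² = 272.25 → t = 16.5.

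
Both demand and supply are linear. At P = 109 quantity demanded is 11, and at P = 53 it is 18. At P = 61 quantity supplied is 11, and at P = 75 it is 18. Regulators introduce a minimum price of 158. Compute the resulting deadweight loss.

596.78

Demand slope = (53 − 109)/(18 − 11) = −8, so P = 197 − 8Q.
Supply slope = (75 − 61)/(18 − 11) = 2, so P = 39 + 2Q.
Competitive equilibrium: 197 − 8Q = 39 + 2Q → Q* = 15.8, P* = 70.6.
At the floor P = 158, quantity demanded = (197 − 158)/8 = 4.875.
Sellers' marginal cost at Q' = 4.875: 39 + 2·4.875 = 48.75.
ΔQ = 15.8 − 4.875 = 10.925; wedge = 158 − 48.75 = 109.25.
The triangle = ½ × 10.925 × 109.25 = 596.78.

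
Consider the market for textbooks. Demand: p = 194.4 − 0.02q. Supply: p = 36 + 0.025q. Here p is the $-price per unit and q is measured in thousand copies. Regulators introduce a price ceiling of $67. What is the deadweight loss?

Competitive equilibrium: 194.4 − 0.02q = 36 + 0.025q → q* = 3520, p* = 124.
At the ceiling p = 67, quantity supplied = (67 − 36)/0.025 = 1240.
Willingness to pay at q' = 1240: 194.4 − 0.02·1240 = 169.6.
Δq = 3520 − 1240 = 2280; wedge = 169.6 − 67 = 102.6.
Deadweight loss = ½ × 2280 × 102.6 = $116964 thousand.

$116964 thousand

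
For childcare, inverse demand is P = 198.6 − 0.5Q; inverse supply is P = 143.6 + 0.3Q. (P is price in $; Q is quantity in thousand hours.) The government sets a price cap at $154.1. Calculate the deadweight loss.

$455.625 thousand

Competitive equilibrium: 198.6 − 0.5Q = 143.6 + 0.3Q → Q* = 68.75, P* = 164.225.
At the ceiling P = 154.1, quantity supplied = (154.1 − 143.6)/0.3 = 35.
Willingness to pay at Q' = 35: 198.6 − 0.5·35 = 181.1.
ΔQ = 68.75 − 35 = 33.75; wedge = 181.1 − 154.1 = 27.
The triangle = ½ × 33.75 × 27 = $455.625 thousand.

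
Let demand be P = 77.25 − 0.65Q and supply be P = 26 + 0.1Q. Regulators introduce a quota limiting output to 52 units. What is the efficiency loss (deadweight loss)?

100.04

Competitive equilibrium: 77.25 − 0.65Q = 26 + 0.1Q → Q* = 68.3333, P* = 32.8333.
At Q = 52: demand price = 77.25 − 0.65·52 = 43.45; supply price = 26 + 0.1·52 = 31.2.
ΔQ = 68.3333 − 52 = 16.3333; wedge = 43.45 − 31.2 = 12.25.
Deadweight loss = ½ × 16.3333 × 12.25 = 100.04.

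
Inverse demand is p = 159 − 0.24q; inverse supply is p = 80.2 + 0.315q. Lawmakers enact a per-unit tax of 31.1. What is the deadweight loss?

Competitive equilibrium: 159 − 0.24q = 80.2 + 0.315q → q* = 141.982, p* = 124.9243.
With the tax, the buyer price exceeds the seller price by 31.1: (159 − 0.24q) − (80.2 + 0.315q) = 31.1 → q' = 85.9459.
Δq = 141.982 − 85.9459 = 56.0361; the wedge equals the tax, 31.1.
The triangle = ½ × 56.0361 × 31.1 = 871.36.

871.36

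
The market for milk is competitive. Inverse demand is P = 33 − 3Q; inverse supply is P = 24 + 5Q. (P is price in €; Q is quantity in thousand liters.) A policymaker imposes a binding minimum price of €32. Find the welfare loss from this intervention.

€2.51 thousand

Competitive equilibrium: 33 − 3Q = 24 + 5Q → Q* = 1.125, P* = 29.625.
At the floor P = 32, quantity demanded = (33 − 32)/3 = 0.3333.
Sellers' marginal cost at Q' = 0.3333: 24 + 5·0.3333 = 25.6665.
ΔQ = 1.125 − 0.3333 = 0.7917; wedge = 32 − 25.6665 = 6.3335.
Welfare loss = ½ × 0.7917 × 6.3335 = €2.51 thousand.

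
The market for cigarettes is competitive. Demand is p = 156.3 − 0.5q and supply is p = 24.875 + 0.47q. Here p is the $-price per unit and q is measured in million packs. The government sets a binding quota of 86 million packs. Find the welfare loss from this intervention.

$1187.88 million

Competitive equilibrium: 156.3 − 0.5q = 24.875 + 0.47q → q* = 135.4897, p* = 88.5552.
At q = 86: demand price = 156.3 − 0.5·86 = 113.3; supply price = 24.875 + 0.47·86 = 65.295.
Δq = 135.4897 − 86 = 49.4897; wedge = 113.3 − 65.295 = 48.005.
DWL = ½ × 49.4897 × 48.005 = $1187.88 million.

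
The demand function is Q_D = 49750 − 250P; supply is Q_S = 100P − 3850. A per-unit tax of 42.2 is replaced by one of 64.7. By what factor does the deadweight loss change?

2.351

In inverse form: demand P = 199 − 0.004Q, supply P = 38.5 + 0.01Q.
Competitive equilibrium: 199 − 0.004Q = 38.5 + 0.01Q → Q* = 11464.2857, P* = 153.1429.
For a per-unit tax t: ΔQ = t/0.014, so DWL = ½·t·(t/0.014) = t²/0.028.
At t = 42.2: DWL = 63601.429. At t = 64.7: DWL = 149503.214.
Ratio = (64.7/42.2)² = 2.351.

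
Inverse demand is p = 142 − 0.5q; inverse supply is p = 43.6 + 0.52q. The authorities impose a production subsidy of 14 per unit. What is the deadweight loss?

Competitive equilibrium: 142 − 0.5q = 43.6 + 0.52q → q* = 96.4706, p* = 93.7647.
The subsidy lowers effective supply by 14: p = 29.6 + 0.52q.
New quantity: 142 − 0.5q = 29.6 + 0.52q → q' = 110.1961.
Overproduction Δq = 110.1961 − 96.4706 = 13.7255; wedge = subsidy = 14.
The triangle = ½ × 13.7255 × 14 = 96.08.

96.08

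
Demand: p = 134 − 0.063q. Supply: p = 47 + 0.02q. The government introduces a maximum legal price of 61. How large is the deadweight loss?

Competitive equilibrium: 134 − 0.063q = 47 + 0.02q → q* = 1048.1928, p* = 67.9639.
At the ceiling p = 61, quantity supplied = (61 − 47)/0.02 = 700.
Willingness to pay at q' = 700: 134 − 0.063·700 = 89.9.
Δq = 1048.1928 − 700 = 348.1928; wedge = 89.9 − 61 = 28.9.
Deadweight loss = ½ × 348.1928 × 28.9 = 5031.39.

5031.39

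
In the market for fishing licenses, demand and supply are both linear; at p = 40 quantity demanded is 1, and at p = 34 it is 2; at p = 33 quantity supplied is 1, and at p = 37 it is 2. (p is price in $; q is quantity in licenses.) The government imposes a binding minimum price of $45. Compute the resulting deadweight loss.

Demand slope = (34 − 40)/(2 − 1) = −6, so p = 46 − 6q.
Supply slope = (37 − 33)/(2 − 1) = 4, so p = 29 + 4q.
Competitive equilibrium: 46 − 6q = 29 + 4q → q* = 1.7, p* = 35.8.
At the floor p = 45, quantity demanded = (46 − 45)/6 = 0.1667.
Sellers' marginal cost at q' = 0.1667: 29 + 4·0.1667 = 29.6668.
Δq = 1.7 − 0.1667 = 1.5333; wedge = 45 − 29.6668 = 15.3332.
Deadweight loss = ½ × 1.5333 × 15.3332 = $11.76.

$11.76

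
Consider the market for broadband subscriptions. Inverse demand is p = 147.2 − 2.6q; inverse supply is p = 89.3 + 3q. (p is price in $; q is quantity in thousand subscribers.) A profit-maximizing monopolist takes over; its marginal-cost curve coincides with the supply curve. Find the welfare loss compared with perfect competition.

Competitive equilibrium: 147.2 − 2.6q = 89.3 + 3q → q* = 10.3393, p* = 120.3179.
Marginal revenue: MR = 147.2 − 5.2q. Set MR = MC: 147.2 − 5.2q = 89.3 + 3q → q_m = 7.061.
Price p_m = 147.2 − 2.6·7.061 = 128.8414; MC(q_m) = 89.3 + 3·7.061 = 110.483.
Competitive q* = 10.3393, so Δq = 3.2783; wedge = 128.8414 − 110.483 = 18.3584.
DWL = ½ × 3.2783 × 18.3584 = $30.09 thousand.

$30.09 thousand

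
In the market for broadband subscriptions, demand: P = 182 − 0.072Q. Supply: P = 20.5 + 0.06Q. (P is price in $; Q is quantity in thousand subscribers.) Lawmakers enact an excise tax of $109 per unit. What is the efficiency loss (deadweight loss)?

$45003.79 thousand

Competitive equilibrium: 182 − 0.072Q = 20.5 + 0.06Q → Q* = 1223.48485, P* = 93.90909.
With the tax, the buyer price exceeds the seller price by 109: (182 − 0.072Q) − (20.5 + 0.06Q) = 109 → Q' = 397.72727.
ΔQ = 1223.48485 − 397.72727 = 825.75758; the wedge equals the tax, 109.
Deadweight loss = ½ × 825.75758 × 109 = $45003.79 thousand.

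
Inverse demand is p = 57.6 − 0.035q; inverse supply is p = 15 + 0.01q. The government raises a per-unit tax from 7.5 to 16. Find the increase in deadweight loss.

2219.44

Competitive equilibrium: 57.6 − 0.035q = 15 + 0.01q → q* = 946.6667, p* = 24.4667.
For a per-unit tax t: Δq = t/0.045, so DWL = ½·t·(t/0.045) = t²/0.09.
At t = 7.5: DWL = 625. At t = 16: DWL = 2844.444.
Increase = 2844.444 − 625 = 2219.44.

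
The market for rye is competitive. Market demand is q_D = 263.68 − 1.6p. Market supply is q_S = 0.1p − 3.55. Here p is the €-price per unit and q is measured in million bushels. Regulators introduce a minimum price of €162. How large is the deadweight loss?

€314.11 million

In inverse form: demand p = 164.8 − 0.625q, supply p = 35.5 + 10q.
Competitive equilibrium: 164.8 − 0.625q = 35.5 + 10q → q* = 12.1694, p* = 157.1941.
At the floor p = 162, quantity demanded = (164.8 − 162)/0.625 = 4.48.
Sellers' marginal cost at q' = 4.48: 35.5 + 10·4.48 = 80.3.
Δq = 12.1694 − 4.48 = 7.6894; wedge = 162 − 80.3 = 81.7.
Welfare loss = ½ × 7.6894 × 81.7 = €314.11 million.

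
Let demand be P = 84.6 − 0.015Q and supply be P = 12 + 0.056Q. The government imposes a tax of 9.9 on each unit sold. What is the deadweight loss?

Competitive equilibrium: 84.6 − 0.015Q = 12 + 0.056Q → Q* = 1022.5352, P* = 69.262.
With the tax, the buyer price exceeds the seller price by 9.9: (84.6 − 0.015Q) − (12 + 0.056Q) = 9.9 → Q' = 883.0986.
ΔQ = 1022.5352 − 883.0986 = 139.4366; the wedge equals the tax, 9.9.
Deadweight loss = ½ × 139.4366 × 9.9 = 690.21.

690.21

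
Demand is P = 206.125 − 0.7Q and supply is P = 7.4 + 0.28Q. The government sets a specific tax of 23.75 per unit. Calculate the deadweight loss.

287.79

Competitive equilibrium: 206.125 − 0.7Q = 7.4 + 0.28Q → Q* = 202.7806, P* = 64.1786.
With the tax, the buyer price exceeds the seller price by 23.75: (206.125 − 0.7Q) − (7.4 + 0.28Q) = 23.75 → Q' = 178.5459.
ΔQ = 202.7806 − 178.5459 = 24.2347; the wedge equals the tax, 23.75.
Deadweight loss = ½ × 24.2347 × 23.75 = 287.79.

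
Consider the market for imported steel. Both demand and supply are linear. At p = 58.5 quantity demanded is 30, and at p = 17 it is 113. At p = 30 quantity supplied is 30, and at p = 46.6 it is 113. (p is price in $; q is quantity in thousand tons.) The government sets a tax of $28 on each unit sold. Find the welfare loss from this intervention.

$560 thousand

Demand slope = (17 − 58.5)/(113 − 30) = −0.5, so p = 73.5 − 0.5q.
Supply slope = (46.6 − 30)/(113 − 30) = 0.2, so p = 24 + 0.2q.
Competitive equilibrium: 73.5 − 0.5q = 24 + 0.2q → q* = 70.7143, p* = 38.1429.
With the tax, the buyer price exceeds the seller price by 28: (73.5 − 0.5q) − (24 + 0.2q) = 28 → q' = 30.7143.
Δq = 70.7143 − 30.7143 = 40; the wedge equals the tax, 28.
Welfare loss = ½ × 40 × 28 = $560 thousand.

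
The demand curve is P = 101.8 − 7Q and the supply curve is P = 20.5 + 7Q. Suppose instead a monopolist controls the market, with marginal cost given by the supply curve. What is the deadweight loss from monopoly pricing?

Competitive equilibrium: 101.8 − 7Q = 20.5 + 7Q → Q* = 5.8071, P* = 61.15.
Marginal revenue: MR = 101.8 − 14Q. Set MR = MC: 101.8 − 14Q = 20.5 + 7Q → Q_m = 3.8714.
Price P_m = 101.8 − 7·3.8714 = 74.7002; MC(Q_m) = 20.5 + 7·3.8714 = 47.5998.
Competitive Q* = 5.8071, so ΔQ = 1.9357; wedge = 74.7002 − 47.5998 = 27.1004.
DWL = ½ × 1.9357 × 27.1004 = 26.23.

26.23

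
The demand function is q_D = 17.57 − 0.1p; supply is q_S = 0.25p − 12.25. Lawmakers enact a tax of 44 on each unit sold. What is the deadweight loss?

In inverse form: demand p = 175.7 − 10q, supply p = 49 + 4q.
Competitive equilibrium: 175.7 − 10q = 49 + 4q → q* = 9.05, p* = 85.2.
With the tax, the buyer price exceeds the seller price by 44: (175.7 − 10q) − (49 + 4q) = 44 → q' = 5.9071.
Δq = 9.05 − 5.9071 = 3.1429; the wedge equals the tax, 44.
The triangle = ½ × 3.1429 × 44 = 69.14.

69.14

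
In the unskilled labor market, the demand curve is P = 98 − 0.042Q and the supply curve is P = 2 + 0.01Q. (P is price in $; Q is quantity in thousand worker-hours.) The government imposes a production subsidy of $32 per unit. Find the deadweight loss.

Competitive equilibrium: 98 − 0.042Q = 2 + 0.01Q → Q* = 1846.15385, P* = 20.46154.
The subsidy lowers effective supply by 32: P = 0.01Q − 30.
New quantity: 98 − 0.042Q = 0.01Q − 30 → Q' = 2461.53846.
Overproduction ΔQ = 2461.53846 − 1846.15385 = 615.38461; wedge = subsidy = 32.
The triangle = ½ × 615.38461 × 32 = $9846.15 thousand.

$9846.15 thousand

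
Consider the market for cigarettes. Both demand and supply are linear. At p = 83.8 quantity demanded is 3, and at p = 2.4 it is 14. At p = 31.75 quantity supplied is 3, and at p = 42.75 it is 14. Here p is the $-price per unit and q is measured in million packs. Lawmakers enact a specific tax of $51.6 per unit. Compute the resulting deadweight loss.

$158.49 million

Demand slope = (2.4 − 83.8)/(14 − 3) = −7.4, so p = 106 − 7.4q.
Supply slope = (42.75 − 31.75)/(14 − 3) = 1, so p = 28.75 + q.
Competitive equilibrium: 106 − 7.4q = 28.75 + q → q* = 9.19643, p* = 37.94643.
With the tax, the buyer price exceeds the seller price by 51.6: (106 − 7.4q) − (28.75 + q) = 51.6 → q' = 3.05357.
Δq = 9.19643 − 3.05357 = 6.14286; the wedge equals the tax, 51.6.
The triangle = ½ × 6.14286 × 51.6 = $158.49 million.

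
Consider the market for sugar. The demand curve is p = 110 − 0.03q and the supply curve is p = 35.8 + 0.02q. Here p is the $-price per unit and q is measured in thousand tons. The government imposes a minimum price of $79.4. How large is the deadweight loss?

$5382.40 thousand

Competitive equilibrium: 110 − 0.03q = 35.8 + 0.02q → q* = 1484, p* = 65.48.
At the floor p = 79.4, quantity demanded = (110 − 79.4)/0.03 = 1020.
Sellers' marginal cost at q' = 1020: 35.8 + 0.02·1020 = 56.2.
Δq = 1484 − 1020 = 464; wedge = 79.4 − 56.2 = 23.2.
Deadweight loss = ½ × 464 × 23.2 = $5382.40 thousand.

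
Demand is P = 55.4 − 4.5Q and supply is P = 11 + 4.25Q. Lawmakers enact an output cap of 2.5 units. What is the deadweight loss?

28.99

Competitive equilibrium: 55.4 − 4.5Q = 11 + 4.25Q → Q* = 5.0743, P* = 32.5657.
At Q = 2.5: demand price = 55.4 − 4.5·2.5 = 44.15; supply price = 11 + 4.25·2.5 = 21.625.
ΔQ = 5.0743 − 2.5 = 2.5743; wedge = 44.15 − 21.625 = 22.525.
DWL = ½ × 2.5743 × 22.525 = 28.99.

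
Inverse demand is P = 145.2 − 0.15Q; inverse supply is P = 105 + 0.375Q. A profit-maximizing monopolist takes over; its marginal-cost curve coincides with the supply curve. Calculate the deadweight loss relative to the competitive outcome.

76

Competitive equilibrium: 145.2 − 0.15Q = 105 + 0.375Q → Q* = 76.5714, P* = 133.7143.
Marginal revenue: MR = 145.2 − 0.3Q. Set MR = MC: 145.2 − 0.3Q = 105 + 0.375Q → Q_m = 59.5556.
Price P_m = 145.2 − 0.15·59.5556 = 136.2667; MC(Q_m) = 105 + 0.375·59.5556 = 127.3334.
Competitive Q* = 76.5714, so ΔQ = 17.0158; wedge = 136.2667 − 127.3334 = 8.9333.
Deadweight loss = ½ × 17.0158 × 8.9333 = 76.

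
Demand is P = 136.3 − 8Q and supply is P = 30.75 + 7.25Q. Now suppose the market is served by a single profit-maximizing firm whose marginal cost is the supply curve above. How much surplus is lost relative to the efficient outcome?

43.25

Competitive equilibrium: 136.3 − 8Q = 30.75 + 7.25Q → Q* = 6.9213, P* = 80.9295.
Marginal revenue: MR = 136.3 − 16Q. Set MR = MC: 136.3 − 16Q = 30.75 + 7.25Q → Q_m = 4.5398.
Price P_m = 136.3 − 8·4.5398 = 99.9816; MC(Q_m) = 30.75 + 7.25·4.5398 = 63.6636.
Competitive Q* = 6.9213, so ΔQ = 2.3815; wedge = 99.9816 − 63.6636 = 36.318.
Welfare loss = ½ × 2.3815 × 36.318 = 43.25.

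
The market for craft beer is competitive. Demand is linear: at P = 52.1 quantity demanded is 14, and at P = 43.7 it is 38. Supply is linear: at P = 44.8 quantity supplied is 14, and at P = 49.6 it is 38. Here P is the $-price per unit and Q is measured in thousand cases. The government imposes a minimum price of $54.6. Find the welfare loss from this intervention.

Demand slope = (43.7 − 52.1)/(38 − 14) = −0.35, so P = 57 − 0.35Q.
Supply slope = (49.6 − 44.8)/(38 − 14) = 0.2, so P = 42 + 0.2Q.
Competitive equilibrium: 57 − 0.35Q = 42 + 0.2Q → Q* = 27.2727, P* = 47.4545.
At the floor P = 54.6, quantity demanded = (57 − 54.6)/0.35 = 6.8571.
Sellers' marginal cost at Q' = 6.8571: 42 + 0.2·6.8571 = 43.3714.
ΔQ = 27.2727 − 6.8571 = 20.4156; wedge = 54.6 − 43.3714 = 11.2286.
Welfare loss = ½ × 20.4156 × 11.2286 = $114.62 thousand.

$114.62 thousand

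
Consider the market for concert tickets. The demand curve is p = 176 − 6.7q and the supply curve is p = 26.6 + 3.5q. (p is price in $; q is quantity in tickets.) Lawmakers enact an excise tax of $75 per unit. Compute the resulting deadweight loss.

Competitive equilibrium: 176 − 6.7q = 26.6 + 3.5q → q* = 14.6471, p* = 77.8647.
With the tax, the buyer price exceeds the seller price by 75: (176 − 6.7q) − (26.6 + 3.5q) = 75 → q' = 7.2941.
Δq = 14.6471 − 7.2941 = 7.353; the wedge equals the tax, 75.
The triangle = ½ × 7.353 × 75 = $275.74.

$275.74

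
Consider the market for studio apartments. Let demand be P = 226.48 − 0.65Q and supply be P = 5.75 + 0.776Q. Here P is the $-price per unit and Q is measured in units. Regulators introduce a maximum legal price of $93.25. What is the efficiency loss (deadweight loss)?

$1259.64

Competitive equilibrium: 226.48 − 0.65Q = 5.75 + 0.776Q → Q* = 154.7896, P* = 125.8667.
At the ceiling P = 93.25, quantity supplied = (93.25 − 5.75)/0.776 = 112.7577.
Willingness to pay at Q' = 112.7577: 226.48 − 0.65·112.7577 = 153.1875.
ΔQ = 154.7896 − 112.7577 = 42.0319; wedge = 153.1875 − 93.25 = 59.9375.
Welfare loss = ½ × 42.0319 × 59.9375 = $1259.64.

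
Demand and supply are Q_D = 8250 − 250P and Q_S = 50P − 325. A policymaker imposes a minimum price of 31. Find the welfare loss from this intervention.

4380.21

In inverse form: demand P = 33 − 0.004Q, supply P = 6.5 + 0.02Q.
Competitive equilibrium: 33 − 0.004Q = 6.5 + 0.02Q → Q* = 1104.1667, P* = 28.5833.
At the floor P = 31, quantity demanded = (33 − 31)/0.004 = 500.
Sellers' marginal cost at Q' = 500: 6.5 + 0.02·500 = 16.5.
ΔQ = 1104.1667 − 500 = 604.1667; wedge = 31 − 16.5 = 14.5.
DWL = ½ × 604.1667 × 14.5 = 4380.21.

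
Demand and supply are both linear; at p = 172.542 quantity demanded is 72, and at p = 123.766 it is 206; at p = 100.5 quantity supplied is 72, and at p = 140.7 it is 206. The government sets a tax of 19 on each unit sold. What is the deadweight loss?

Demand slope = (123.766 − 172.542)/(206 − 72) = −0.364, so p = 198.75 − 0.364q.
Supply slope = (140.7 − 100.5)/(206 − 72) = 0.3, so p = 78.9 + 0.3q.
Competitive equilibrium: 198.75 − 0.364q = 78.9 + 0.3q → q* = 180.497, p* = 133.0491.
With the tax, the buyer price exceeds the seller price by 19: (198.75 − 0.364q) − (78.9 + 0.3q) = 19 → q' = 151.8825.
Δq = 180.497 − 151.8825 = 28.6145; the wedge equals the tax, 19.
Welfare loss = ½ × 28.6145 × 19 = 271.84.

271.84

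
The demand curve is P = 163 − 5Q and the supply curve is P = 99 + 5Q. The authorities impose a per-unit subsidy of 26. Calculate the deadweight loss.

33.80

Competitive equilibrium: 163 − 5Q = 99 + 5Q → Q* = 6.4, P* = 131.
The subsidy lowers effective supply by 26: P = 73 + 5Q.
New quantity: 163 − 5Q = 73 + 5Q → Q' = 9.
Overproduction ΔQ = 9 − 6.4 = 2.6; wedge = subsidy = 26.
The triangle = ½ × 2.6 × 26 = 33.80.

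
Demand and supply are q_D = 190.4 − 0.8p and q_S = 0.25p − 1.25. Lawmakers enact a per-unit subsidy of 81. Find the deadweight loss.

624.86

In inverse form: demand p = 238 − 1.25q, supply p = 5 + 4q.
Competitive equilibrium: 238 − 1.25q = 5 + 4q → q* = 44.38095, p* = 182.52381.
The subsidy lowers effective supply by 81: p = 4q − 76.
New quantity: 238 − 1.25q = 4q − 76 → q' = 59.80952.
Overproduction Δq = 59.80952 − 44.38095 = 15.42857; wedge = subsidy = 81.
Deadweight loss = ½ × 15.42857 × 81 = 624.86.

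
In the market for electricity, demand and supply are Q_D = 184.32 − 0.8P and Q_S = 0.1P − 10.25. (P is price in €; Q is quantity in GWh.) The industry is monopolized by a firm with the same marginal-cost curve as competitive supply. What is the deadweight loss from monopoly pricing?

€7.27

In inverse form: demand P = 230.4 − 1.25Q, supply P = 102.5 + 10Q.
Competitive equilibrium: 230.4 − 1.25Q = 102.5 + 10Q → Q* = 11.3689, P* = 216.1889.
Marginal revenue: MR = 230.4 − 2.5Q. Set MR = MC: 230.4 − 2.5Q = 102.5 + 10Q → Q_m = 10.232.
Price P_m = 230.4 − 1.25·10.232 = 217.61; MC(Q_m) = 102.5 + 10·10.232 = 204.82.
Competitive Q* = 11.3689, so ΔQ = 1.1369; wedge = 217.61 − 204.82 = 12.79.
Deadweight loss = ½ × 1.1369 × 12.79 = €7.27.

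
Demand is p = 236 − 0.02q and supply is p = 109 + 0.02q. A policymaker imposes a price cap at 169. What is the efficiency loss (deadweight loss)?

612.50

Competitive equilibrium: 236 − 0.02q = 109 + 0.02q → q* = 3175, p* = 172.5.
At the ceiling p = 169, quantity supplied = (169 − 109)/0.02 = 3000.
Willingness to pay at q' = 3000: 236 − 0.02·3000 = 176.
Δq = 3175 − 3000 = 175; wedge = 176 − 169 = 7.
Deadweight loss = ½ × 175 × 7 = 612.50.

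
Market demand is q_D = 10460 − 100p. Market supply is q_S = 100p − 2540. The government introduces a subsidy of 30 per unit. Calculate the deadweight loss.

In inverse form: demand p = 104.6 − 0.01q, supply p = 25.4 + 0.01q.
Competitive equilibrium: 104.6 − 0.01q = 25.4 + 0.01q → q* = 3960, p* = 65.
The subsidy lowers effective supply by 30: p = 0.01q − 4.6.
New quantity: 104.6 − 0.01q = 0.01q − 4.6 → q' = 5460.
Overproduction Δq = 5460 − 3960 = 1500; wedge = subsidy = 30.
Deadweight loss = ½ × 1500 × 30 = 22500.

22500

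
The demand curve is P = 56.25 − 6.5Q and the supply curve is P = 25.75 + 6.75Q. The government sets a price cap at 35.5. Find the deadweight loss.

Competitive equilibrium: 56.25 − 6.5Q = 25.75 + 6.75Q → Q* = 2.3019, P* = 41.2877.
At the ceiling P = 35.5, quantity supplied = (35.5 − 25.75)/6.75 = 1.4444.
Willingness to pay at Q' = 1.4444: 56.25 − 6.5·1.4444 = 46.8614.
ΔQ = 2.3019 − 1.4444 = 0.8575; wedge = 46.8614 − 35.5 = 11.3614.
The triangle = ½ × 0.8575 × 11.3614 = 4.87.

4.87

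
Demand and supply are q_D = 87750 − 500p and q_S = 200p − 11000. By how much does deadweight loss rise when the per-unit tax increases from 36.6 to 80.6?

In inverse form: demand p = 175.5 − 0.002q, supply p = 55 + 0.005q.
Competitive equilibrium: 175.5 − 0.002q = 55 + 0.005q → q* = 17214.2857, p* = 141.0714.
For a per-unit tax t: Δq = t/0.007, so DWL = ½·t·(t/0.007) = t²/0.014.
At t = 36.6: DWL = 95682.857. At t = 80.6: DWL = 464025.714.
Increase = 464025.714 − 95682.857 = 368342.86.

368342.86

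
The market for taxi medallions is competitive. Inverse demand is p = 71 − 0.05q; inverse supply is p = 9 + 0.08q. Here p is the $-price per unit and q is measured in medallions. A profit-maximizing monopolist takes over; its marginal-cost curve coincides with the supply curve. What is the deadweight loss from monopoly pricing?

$1140.79

Competitive equilibrium: 71 − 0.05q = 9 + 0.08q → q* = 476.9231, p* = 47.1538.
Marginal revenue: MR = 71 − 0.1q. Set MR = MC: 71 − 0.1q = 9 + 0.08q → q_m = 344.4444.
Price p_m = 71 − 0.05·344.4444 = 53.7778; MC(q_m) = 9 + 0.08·344.4444 = 36.5556.
Competitive q* = 476.9231, so Δq = 132.4787; wedge = 53.7778 − 36.5556 = 17.2222.
The triangle = ½ × 132.4787 × 17.2222 = $1140.79.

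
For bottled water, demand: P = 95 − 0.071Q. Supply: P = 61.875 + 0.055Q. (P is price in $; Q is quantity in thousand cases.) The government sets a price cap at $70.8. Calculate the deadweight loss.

$637.89 thousand

Competitive equilibrium: 95 − 0.071Q = 61.875 + 0.055Q → Q* = 262.8968, P* = 76.3343.
At the ceiling P = 70.8, quantity supplied = (70.8 − 61.875)/0.055 = 162.2727.
Willingness to pay at Q' = 162.2727: 95 − 0.071·162.2727 = 83.4786.
ΔQ = 262.8968 − 162.2727 = 100.6241; wedge = 83.4786 − 70.8 = 12.6786.
DWL = ½ × 100.6241 × 12.6786 = $637.89 thousand.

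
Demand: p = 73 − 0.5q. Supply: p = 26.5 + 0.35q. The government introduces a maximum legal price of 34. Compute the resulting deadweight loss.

Competitive equilibrium: 73 − 0.5q = 26.5 + 0.35q → q* = 54.7059, p* = 45.6471.
At the ceiling p = 34, quantity supplied = (34 − 26.5)/0.35 = 21.4286.
Willingness to pay at q' = 21.4286: 73 − 0.5·21.4286 = 62.2857.
Δq = 54.7059 − 21.4286 = 33.2773; wedge = 62.2857 − 34 = 28.2857.
Welfare loss = ½ × 33.2773 × 28.2857 = 470.64.

470.64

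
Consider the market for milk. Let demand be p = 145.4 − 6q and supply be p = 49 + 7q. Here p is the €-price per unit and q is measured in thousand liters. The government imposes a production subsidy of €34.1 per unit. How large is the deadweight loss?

Competitive equilibrium: 145.4 − 6q = 49 + 7q → q* = 7.4154, p* = 100.9077.
The subsidy lowers effective supply by 34.1: p = 14.9 + 7q.
New quantity: 145.4 − 6q = 14.9 + 7q → q' = 10.0385.
Overproduction Δq = 10.0385 − 7.4154 = 2.6231; wedge = subsidy = 34.1.
Deadweight loss = ½ × 2.6231 × 34.1 = €44.72 thousand.

€44.72 thousand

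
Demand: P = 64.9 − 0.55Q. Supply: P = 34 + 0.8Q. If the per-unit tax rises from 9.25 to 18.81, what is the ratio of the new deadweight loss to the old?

Competitive equilibrium: 64.9 − 0.55Q = 34 + 0.8Q → Q* = 22.8889, P* = 52.3111.
For a per-unit tax t: ΔQ = t/1.35, so DWL = ½·t·(t/1.35) = t²/2.7.
At t = 9.25: DWL = 31.690. At t = 18.81: DWL = 131.043.
Ratio = (18.81/9.25)² = 4.135.

4.135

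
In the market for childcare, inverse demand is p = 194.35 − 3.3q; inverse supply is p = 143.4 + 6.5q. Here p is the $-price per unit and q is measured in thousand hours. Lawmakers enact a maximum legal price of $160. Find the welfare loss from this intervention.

Competitive equilibrium: 194.35 − 3.3q = 143.4 + 6.5q → q* = 5.19898, p* = 177.19337.
At the ceiling p = 160, quantity supplied = (160 − 143.4)/6.5 = 2.55385.
Willingness to pay at q' = 2.55385: 194.35 − 3.3·2.55385 = 185.9223.
Δq = 5.19898 − 2.55385 = 2.64513; wedge = 185.9223 − 160 = 25.9223.
Deadweight loss = ½ × 2.64513 × 25.9223 = $34.28 thousand.

$34.28 thousand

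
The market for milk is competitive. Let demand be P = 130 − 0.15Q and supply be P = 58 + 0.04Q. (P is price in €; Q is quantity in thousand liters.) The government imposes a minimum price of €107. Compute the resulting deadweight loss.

€4835.66 thousand

Competitive equilibrium: 130 − 0.15Q = 58 + 0.04Q → Q* = 378.94737, P* = 73.15789.
At the floor P = 107, quantity demanded = (130 − 107)/0.15 = 153.33333.
Sellers' marginal cost at Q' = 153.33333: 58 + 0.04·153.33333 = 64.13333.
ΔQ = 378.94737 − 153.33333 = 225.61404; wedge = 107 − 64.13333 = 42.86667.
Deadweight loss = ½ × 225.61404 × 42.86667 = €4835.66 thousand.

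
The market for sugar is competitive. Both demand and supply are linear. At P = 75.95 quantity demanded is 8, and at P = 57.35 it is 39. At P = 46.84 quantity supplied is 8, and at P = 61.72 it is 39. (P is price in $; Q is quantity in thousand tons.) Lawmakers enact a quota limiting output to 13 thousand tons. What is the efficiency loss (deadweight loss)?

Demand slope = (57.35 − 75.95)/(39 − 8) = −0.6, so P = 80.75 − 0.6Q.
Supply slope = (61.72 − 46.84)/(39 − 8) = 0.48, so P = 43 + 0.48Q.
Competitive equilibrium: 80.75 − 0.6Q = 43 + 0.48Q → Q* = 34.9537, P* = 59.7778.
At Q = 13: demand price = 80.75 − 0.6·13 = 72.95; supply price = 43 + 0.48·13 = 49.24.
ΔQ = 34.9537 − 13 = 21.9537; wedge = 72.95 − 49.24 = 23.71.
Deadweight loss = ½ × 21.9537 × 23.71 = $260.26 thousand.

$260.26 thousand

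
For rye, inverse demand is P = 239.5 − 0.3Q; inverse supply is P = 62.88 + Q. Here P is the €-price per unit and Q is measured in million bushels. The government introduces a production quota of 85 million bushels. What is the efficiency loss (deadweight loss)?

€1681.48 million

Competitive equilibrium: 239.5 − 0.3Q = 62.88 + Q → Q* = 135.8615, P* = 198.7415.
At Q = 85: demand price = 239.5 − 0.3·85 = 214; supply price = 62.88 + 1·85 = 147.88.
ΔQ = 135.8615 − 85 = 50.8615; wedge = 214 − 147.88 = 66.12.
Deadweight loss = ½ × 50.8615 × 66.12 = €1681.48 million.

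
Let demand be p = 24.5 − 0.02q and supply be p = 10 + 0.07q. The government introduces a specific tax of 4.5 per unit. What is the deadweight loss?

112.50

Competitive equilibrium: 24.5 − 0.02q = 10 + 0.07q → q* = 161.1111, p* = 21.2778.
With the tax, the buyer price exceeds the seller price by 4.5: (24.5 − 0.02q) − (10 + 0.07q) = 4.5 → q' = 111.1111.
Δq = 161.1111 − 111.1111 = 50; the wedge equals the tax, 4.5.
The triangle = ½ × 50 × 4.5 = 112.50.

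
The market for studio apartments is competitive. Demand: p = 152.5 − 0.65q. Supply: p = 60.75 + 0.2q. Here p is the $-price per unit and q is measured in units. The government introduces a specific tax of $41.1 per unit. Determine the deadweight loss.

$993.65

Competitive equilibrium: 152.5 − 0.65q = 60.75 + 0.2q → q* = 107.9412, p* = 82.3382.
With the tax, the buyer price exceeds the seller price by 41.1: (152.5 − 0.65q) − (60.75 + 0.2q) = 41.1 → q' = 59.5882.
Δq = 107.9412 − 59.5882 = 48.353; the wedge equals the tax, 41.1.
Deadweight loss = ½ × 48.353 × 41.1 = $993.65.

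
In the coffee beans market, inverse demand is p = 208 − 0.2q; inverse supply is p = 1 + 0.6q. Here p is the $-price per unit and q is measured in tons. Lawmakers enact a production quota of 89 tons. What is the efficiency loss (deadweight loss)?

Competitive equilibrium: 208 − 0.2q = 1 + 0.6q → q* = 258.75, p* = 156.25.
At q = 89: demand price = 208 − 0.2·89 = 190.2; supply price = 1 + 0.6·89 = 54.4.
Δq = 258.75 − 89 = 169.75; wedge = 190.2 − 54.4 = 135.8.
Deadweight loss = ½ × 169.75 × 135.8 = $11526.025.

$11526.025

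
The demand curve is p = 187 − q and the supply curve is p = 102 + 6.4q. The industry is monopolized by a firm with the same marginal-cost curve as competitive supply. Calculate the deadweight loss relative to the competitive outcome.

Competitive equilibrium: 187 − q = 102 + 6.4q → q* = 11.4865, p* = 175.5135.
Marginal revenue: MR = 187 − 2q. Set MR = MC: 187 − 2q = 102 + 6.4q → q_m = 10.119.
Price p_m = 187 − 1·10.119 = 176.881; MC(q_m) = 102 + 6.4·10.119 = 166.7616.
Competitive q* = 11.4865, so Δq = 1.3675; wedge = 176.881 − 166.7616 = 10.1194.
DWL = ½ × 1.3675 × 10.1194 = 6.92.

6.92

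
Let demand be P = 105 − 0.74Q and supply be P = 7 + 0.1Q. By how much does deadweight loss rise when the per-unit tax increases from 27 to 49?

Competitive equilibrium: 105 − 0.74Q = 7 + 0.1Q → Q* = 116.6667, P* = 18.6667.
For a per-unit tax t: ΔQ = t/0.84, so DWL = ½·t·(t/0.84) = t²/1.68.
At t = 27: DWL = 433.929. At t = 49: DWL = 1429.167.
Increase = 1429.167 − 433.929 = 995.24.

995.24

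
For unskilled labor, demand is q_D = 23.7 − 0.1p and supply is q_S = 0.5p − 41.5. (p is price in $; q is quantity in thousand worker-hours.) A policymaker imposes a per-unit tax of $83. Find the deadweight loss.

$287.04 thousand

In inverse form: demand p = 237 − 10q, supply p = 83 + 2q.
Competitive equilibrium: 237 − 10q = 83 + 2q → q* = 12.8333, p* = 108.6667.
With the tax, the buyer price exceeds the seller price by 83: (237 − 10q) − (83 + 2q) = 83 → q' = 5.9167.
Δq = 12.8333 − 5.9167 = 6.9166; the wedge equals the tax, 83.
The triangle = ½ × 6.9166 × 83 = $287.04 thousand.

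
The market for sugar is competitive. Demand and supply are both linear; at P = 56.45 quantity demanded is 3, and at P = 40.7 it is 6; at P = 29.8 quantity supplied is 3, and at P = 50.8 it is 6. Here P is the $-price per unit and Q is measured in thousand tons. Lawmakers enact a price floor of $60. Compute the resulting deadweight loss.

Demand slope = (40.7 − 56.45)/(6 − 3) = −5.25, so P = 72.2 − 5.25Q.
Supply slope = (50.8 − 29.8)/(6 − 3) = 7, so P = 8.8 + 7Q.
Competitive equilibrium: 72.2 − 5.25Q = 8.8 + 7Q → Q* = 5.1755, P* = 45.0286.
At the floor P = 60, quantity demanded = (72.2 − 60)/5.25 = 2.3238.
Sellers' marginal cost at Q' = 2.3238: 8.8 + 7·2.3238 = 25.0666.
ΔQ = 5.1755 − 2.3238 = 2.8517; wedge = 60 − 25.0666 = 34.9334.
Welfare loss = ½ × 2.8517 × 34.9334 = $49.81 thousand.

$49.81 thousand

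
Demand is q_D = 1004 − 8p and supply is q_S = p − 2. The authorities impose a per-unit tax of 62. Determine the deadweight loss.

1708.44

In inverse form: demand p = 125.5 − 0.125q, supply p = 2 + q.
Competitive equilibrium: 125.5 − 0.125q = 2 + q → q* = 109.7778, p* = 111.7778.
With the tax, the buyer price exceeds the seller price by 62: (125.5 − 0.125q) − (2 + q) = 62 → q' = 54.6667.
Δq = 109.7778 − 54.6667 = 55.1111; the wedge equals the tax, 62.
DWL = ½ × 55.1111 × 62 = 1708.44.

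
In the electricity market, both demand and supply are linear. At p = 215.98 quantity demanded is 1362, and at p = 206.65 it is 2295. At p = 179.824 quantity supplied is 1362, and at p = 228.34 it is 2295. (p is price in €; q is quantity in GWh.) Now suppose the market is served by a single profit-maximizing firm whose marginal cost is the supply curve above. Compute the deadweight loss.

Demand slope = (206.65 − 215.98)/(2295 − 1362) = −0.01, so p = 229.6 − 0.01q.
Supply slope = (228.34 − 179.824)/(2295 − 1362) = 0.052, so p = 109 + 0.052q.
Competitive equilibrium: 229.6 − 0.01q = 109 + 0.052q → q* = 1945.1613, p* = 210.1484.
Marginal revenue: MR = 229.6 − 0.02q. Set MR = MC: 229.6 − 0.02q = 109 + 0.052q → q_m = 1675.
Price p_m = 229.6 − 0.01·1675 = 212.85; MC(q_m) = 109 + 0.052·1675 = 196.1.
Competitive q* = 1945.1613, so Δq = 270.1613; wedge = 212.85 − 196.1 = 16.75.
The triangle = ½ × 270.1613 × 16.75 = €2262.60.

€2262.60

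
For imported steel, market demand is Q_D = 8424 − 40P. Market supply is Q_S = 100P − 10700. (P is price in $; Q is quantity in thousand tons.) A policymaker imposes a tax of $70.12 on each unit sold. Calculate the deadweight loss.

In inverse form: demand P = 210.6 − 0.025Q, supply P = 107 + 0.01Q.
Competitive equilibrium: 210.6 − 0.025Q = 107 + 0.01Q → Q* = 2960, P* = 136.6.
With the tax, the buyer price exceeds the seller price by 70.12: (210.6 − 0.025Q) − (107 + 0.01Q) = 70.12 → Q' = 956.5714.
ΔQ = 2960 − 956.5714 = 2003.4286; the wedge equals the tax, 70.12.
Welfare loss = ½ × 2003.4286 × 70.12 = $70240.21 thousand.

$70240.21 thousand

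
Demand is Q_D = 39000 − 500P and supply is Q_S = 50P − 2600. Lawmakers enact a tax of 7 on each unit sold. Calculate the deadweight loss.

In inverse form: demand P = 78 − 0.002Q, supply P = 52 + 0.02Q.
Competitive equilibrium: 78 − 0.002Q = 52 + 0.02Q → Q* = 1181.8182, P* = 75.6364.
With the tax, the buyer price exceeds the seller price by 7: (78 − 0.002Q) − (52 + 0.02Q) = 7 → Q' = 863.6364.
ΔQ = 1181.8182 − 863.6364 = 318.1818; the wedge equals the tax, 7.
Deadweight loss = ½ × 318.1818 × 7 = 1113.64.

1113.64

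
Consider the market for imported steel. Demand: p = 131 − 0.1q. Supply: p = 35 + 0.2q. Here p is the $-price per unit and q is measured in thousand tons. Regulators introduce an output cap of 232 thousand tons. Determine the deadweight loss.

Competitive equilibrium: 131 − 0.1q = 35 + 0.2q → q* = 320, p* = 99.
At q = 232: demand price = 131 − 0.1·232 = 107.8; supply price = 35 + 0.2·232 = 81.4.
Δq = 320 − 232 = 88; wedge = 107.8 − 81.4 = 26.4.
DWL = ½ × 88 × 26.4 = $1161.60 thousand.

$1161.60 thousand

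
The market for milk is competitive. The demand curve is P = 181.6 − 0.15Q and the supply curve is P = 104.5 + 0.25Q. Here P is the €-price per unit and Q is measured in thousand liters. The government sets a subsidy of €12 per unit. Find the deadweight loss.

Competitive equilibrium: 181.6 − 0.15Q = 104.5 + 0.25Q → Q* = 192.75, P* = 152.6875.
The subsidy lowers effective supply by 12: P = 92.5 + 0.25Q.
New quantity: 181.6 − 0.15Q = 92.5 + 0.25Q → Q' = 222.75.
Overproduction ΔQ = 222.75 − 192.75 = 30; wedge = subsidy = 12.
The triangle = ½ × 30 × 12 = €180 thousand.

€180 thousand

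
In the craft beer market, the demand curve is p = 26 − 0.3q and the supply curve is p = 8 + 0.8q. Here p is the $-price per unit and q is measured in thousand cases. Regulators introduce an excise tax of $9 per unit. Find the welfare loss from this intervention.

Competitive equilibrium: 26 − 0.3q = 8 + 0.8q → q* = 16.3636, p* = 21.0909.
With the tax, the buyer price exceeds the seller price by 9: (26 − 0.3q) − (8 + 0.8q) = 9 → q' = 8.1818.
Δq = 16.3636 − 8.1818 = 8.1818; the wedge equals the tax, 9.
Deadweight loss = ½ × 8.1818 × 9 = $36.82 thousand.

$36.82 thousand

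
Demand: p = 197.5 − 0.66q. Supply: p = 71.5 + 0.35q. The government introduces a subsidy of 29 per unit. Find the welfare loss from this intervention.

Competitive equilibrium: 197.5 − 0.66q = 71.5 + 0.35q → q* = 124.7525, p* = 115.1634.
The subsidy lowers effective supply by 29: p = 42.5 + 0.35q.
New quantity: 197.5 − 0.66q = 42.5 + 0.35q → q' = 153.4653.
Overproduction Δq = 153.4653 − 124.7525 = 28.7128; wedge = subsidy = 29.
DWL = ½ × 28.7128 × 29 = 416.34.

416.34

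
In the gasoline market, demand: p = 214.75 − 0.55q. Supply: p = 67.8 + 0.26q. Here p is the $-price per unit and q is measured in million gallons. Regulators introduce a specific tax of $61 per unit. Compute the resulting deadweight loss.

$2296.91 million

Competitive equilibrium: 214.75 − 0.55q = 67.8 + 0.26q → q* = 181.41975, p* = 114.96914.
With the tax, the buyer price exceeds the seller price by 61: (214.75 − 0.55q) − (67.8 + 0.26q) = 61 → q' = 106.11111.
Δq = 181.41975 − 106.11111 = 75.30864; the wedge equals the tax, 61.
The triangle = ½ × 75.30864 × 61 = $2296.91 million.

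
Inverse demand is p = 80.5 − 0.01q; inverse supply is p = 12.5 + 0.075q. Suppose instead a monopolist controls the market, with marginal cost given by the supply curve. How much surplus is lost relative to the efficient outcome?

Competitive equilibrium: 80.5 − 0.01q = 12.5 + 0.075q → q* = 800, p* = 72.5.
Marginal revenue: MR = 80.5 − 0.02q. Set MR = MC: 80.5 − 0.02q = 12.5 + 0.075q → q_m = 715.7895.
Price p_m = 80.5 − 0.01·715.7895 = 73.3421; MC(q_m) = 12.5 + 0.075·715.7895 = 66.1842.
Competitive q* = 800, so Δq = 84.2105; wedge = 73.3421 − 66.1842 = 7.1579.
DWL = ½ × 84.2105 × 7.1579 = 301.39.

301.39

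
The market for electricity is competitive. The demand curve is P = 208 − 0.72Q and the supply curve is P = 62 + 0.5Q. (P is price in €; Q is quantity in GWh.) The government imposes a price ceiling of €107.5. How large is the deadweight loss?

€501.48

Competitive equilibrium: 208 − 0.72Q = 62 + 0.5Q → Q* = 119.6721, P* = 121.8361.
At the ceiling P = 107.5, quantity supplied = (107.5 − 62)/0.5 = 91.
Willingness to pay at Q' = 91: 208 − 0.72·91 = 142.48.
ΔQ = 119.6721 − 91 = 28.6721; wedge = 142.48 − 107.5 = 34.98.
DWL = ½ × 28.6721 × 34.98 = €501.48.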